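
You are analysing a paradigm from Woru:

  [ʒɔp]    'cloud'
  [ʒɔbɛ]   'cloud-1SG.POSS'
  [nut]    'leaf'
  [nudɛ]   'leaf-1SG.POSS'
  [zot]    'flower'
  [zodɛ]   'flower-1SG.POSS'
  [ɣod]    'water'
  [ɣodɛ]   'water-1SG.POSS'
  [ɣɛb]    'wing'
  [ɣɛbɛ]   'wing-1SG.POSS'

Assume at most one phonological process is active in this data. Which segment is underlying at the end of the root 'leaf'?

/t/

The root 'leaf' surfaces as [nut] and [nudɛ], with a stem-final [t] ~ [d] alternation.
If /d/ were underlying and a rule turned it into [t] in isolation, 'water' would also alternate; but it has [d] in both [ɣod] and [ɣodɛ].
Therefore /t/ is basic and [d] is derived by intervocalic voicing (voiceless stops become voiced between vowels).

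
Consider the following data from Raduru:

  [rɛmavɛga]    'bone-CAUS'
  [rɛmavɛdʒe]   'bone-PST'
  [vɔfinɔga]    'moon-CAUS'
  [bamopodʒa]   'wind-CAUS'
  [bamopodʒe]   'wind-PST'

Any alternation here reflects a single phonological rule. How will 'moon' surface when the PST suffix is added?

[vɔfinɔdʒe]

'bone' shows [dʒ] ~ [g] at the end of the stem ([rɛmavɛdʒe] vs [rɛmavɛga]).
If /dʒ/ were underlying and a rule turned it into [g] before the CAUS suffix, 'wind' would also alternate; but it has [dʒ] in both [bamopodʒe] and [bamopodʒa].
The underlying segment must be /g/; /g/ becomes palato-alveolar [dʒ] before a front vowel, yielding [dʒ] there.
From [vɔfinɔga] the stem 'moon' is /vɔfinɔg/; before a front vowel this yields [vɔfinɔdʒe].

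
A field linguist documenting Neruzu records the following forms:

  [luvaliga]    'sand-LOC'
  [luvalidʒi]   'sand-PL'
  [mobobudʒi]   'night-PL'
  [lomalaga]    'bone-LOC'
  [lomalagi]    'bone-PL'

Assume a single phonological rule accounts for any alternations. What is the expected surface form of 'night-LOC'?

[mobobuga]

'sand' shows [g] ~ [dʒ] at the end of the stem ([luvaliga] vs [luvalidʒi]).
The stem 'bone' ([lomalaga], [lomalagi]) shows [g] unchanged in both environments, so [g] cannot be basic with [dʒ] derived before the PL suffix.
The underlying segment must be /dʒ/; palato-alveolar /dʒ/ becomes [g] when no front vowel follows, yielding [g] there.
The one attested form of 'night', [mobobudʒi], shows underlying /mobobudʒ/. Applying the same rule when no front vowel follows gives [mobobuga].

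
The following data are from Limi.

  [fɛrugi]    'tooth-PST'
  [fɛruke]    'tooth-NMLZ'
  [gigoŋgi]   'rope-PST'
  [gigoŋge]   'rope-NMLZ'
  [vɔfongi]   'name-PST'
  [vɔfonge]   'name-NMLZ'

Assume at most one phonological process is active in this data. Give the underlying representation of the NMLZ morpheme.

The NMLZ morpheme has two allomorphs, [-ge] and [-ke].
The PST suffix, which begins with [g], is invariant after every stem; so [g] is not altered by any rule here.
The NMLZ suffix is therefore /-ke/ underlyingly, with post-nasal voicing: voiceless stops become voiced after a nasal.

/-ke/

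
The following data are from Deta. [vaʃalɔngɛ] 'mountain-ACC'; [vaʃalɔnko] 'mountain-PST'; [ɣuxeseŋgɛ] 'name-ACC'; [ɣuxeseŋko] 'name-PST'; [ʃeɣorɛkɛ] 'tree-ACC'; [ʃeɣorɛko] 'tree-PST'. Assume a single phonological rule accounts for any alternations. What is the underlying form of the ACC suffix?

/-gɛ/

The ACC suffix surfaces as [-gɛ] and [-kɛ], depending on the final segment of the stem.
The PST suffix, which begins with [k], is invariant after every stem; so [k] is not altered by any rule here.
So the underlying form is /-gɛ/, and voiced stops become voiceless after a vowel.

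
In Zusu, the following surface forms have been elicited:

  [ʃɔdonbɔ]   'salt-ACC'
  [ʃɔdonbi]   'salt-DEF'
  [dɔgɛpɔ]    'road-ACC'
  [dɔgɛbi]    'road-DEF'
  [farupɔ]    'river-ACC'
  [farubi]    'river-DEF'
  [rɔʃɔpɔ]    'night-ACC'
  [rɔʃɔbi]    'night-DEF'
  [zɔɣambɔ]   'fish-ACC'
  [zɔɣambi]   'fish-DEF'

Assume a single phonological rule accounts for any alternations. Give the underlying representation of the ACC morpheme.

/-pɔ/

The ACC morpheme has two allomorphs, [-bɔ] and [-pɔ].
By contrast the DEF suffix keeps its initial [b] throughout — that segment must be underlying.
So the underlying form is /-pɔ/, and voiceless stops become voiced after a nasal.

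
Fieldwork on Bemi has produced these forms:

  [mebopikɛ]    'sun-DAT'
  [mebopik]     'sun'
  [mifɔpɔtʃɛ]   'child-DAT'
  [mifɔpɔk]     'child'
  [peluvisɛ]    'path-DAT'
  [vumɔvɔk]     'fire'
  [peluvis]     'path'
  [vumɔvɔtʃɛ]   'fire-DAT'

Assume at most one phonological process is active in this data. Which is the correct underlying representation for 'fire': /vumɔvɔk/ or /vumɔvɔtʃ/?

In [vumɔvɔtʃɛ] and [vumɔvɔk] the final segment of 'fire' alternates: [tʃ] ~ [k].
But 'sun' keeps [k] in both environments ([mebopikɛ], [mebopik]), so there is no rule changing /k/ to [tʃ] before the DAT suffix.
Therefore /tʃ/ is basic and [k] is derived by depalatalization (palato-alveolar /tʃ/ becomes [k] when no front vowel follows).

/vumɔvɔtʃ/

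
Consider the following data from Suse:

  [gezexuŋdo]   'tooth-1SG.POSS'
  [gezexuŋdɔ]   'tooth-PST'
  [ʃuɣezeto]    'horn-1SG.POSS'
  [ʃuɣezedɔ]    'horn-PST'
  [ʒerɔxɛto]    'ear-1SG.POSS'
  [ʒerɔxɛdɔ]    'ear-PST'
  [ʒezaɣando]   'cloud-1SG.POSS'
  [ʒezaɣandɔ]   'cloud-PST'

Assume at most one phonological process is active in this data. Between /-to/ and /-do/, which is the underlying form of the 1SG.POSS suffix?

The 1SG.POSS suffix surfaces as [-do] and [-to], depending on the final segment of the stem.
The PST suffix, which begins with [d], is invariant after every stem; so [d] is not altered by any rule here.
The 1SG.POSS suffix is therefore /-to/ underlyingly, with post-nasal voicing: voiceless stops become voiced after a nasal.

/-to/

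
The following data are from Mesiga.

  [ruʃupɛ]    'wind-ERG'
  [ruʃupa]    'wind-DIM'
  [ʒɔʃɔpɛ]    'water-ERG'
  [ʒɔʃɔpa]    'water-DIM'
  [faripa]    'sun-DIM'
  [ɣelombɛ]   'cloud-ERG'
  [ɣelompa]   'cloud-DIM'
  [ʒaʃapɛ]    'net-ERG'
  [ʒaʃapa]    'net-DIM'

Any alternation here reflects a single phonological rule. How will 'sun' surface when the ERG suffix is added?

[faripɛ]

The ERG suffix surfaces as [-bɛ] and [-pɛ], depending on the final segment of the stem.
The DIM suffix, which begins with [p], is invariant after every stem; so [p] is not altered by any rule here.
So the underlying form is /-bɛ/, and voiced stops become voiceless after a vowel.
After 'sun', which ends in a vowel, the suffix surfaces as [-pɛ], giving [faripɛ].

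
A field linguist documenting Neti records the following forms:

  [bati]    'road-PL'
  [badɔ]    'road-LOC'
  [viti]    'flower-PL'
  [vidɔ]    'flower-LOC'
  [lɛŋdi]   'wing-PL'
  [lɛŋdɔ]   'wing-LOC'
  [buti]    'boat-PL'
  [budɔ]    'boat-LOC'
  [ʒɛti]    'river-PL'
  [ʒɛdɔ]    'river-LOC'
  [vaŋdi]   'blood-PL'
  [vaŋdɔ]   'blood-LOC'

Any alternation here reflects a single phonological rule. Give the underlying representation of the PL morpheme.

/-ti/

The PL morpheme has two allomorphs, [-di] and [-ti].
The LOC suffix, which begins with [d], is invariant after every stem; so [d] is not altered by any rule here.
The PL suffix is therefore /-ti/ underlyingly, with post-nasal voicing: voiceless stops become voiced after a nasal.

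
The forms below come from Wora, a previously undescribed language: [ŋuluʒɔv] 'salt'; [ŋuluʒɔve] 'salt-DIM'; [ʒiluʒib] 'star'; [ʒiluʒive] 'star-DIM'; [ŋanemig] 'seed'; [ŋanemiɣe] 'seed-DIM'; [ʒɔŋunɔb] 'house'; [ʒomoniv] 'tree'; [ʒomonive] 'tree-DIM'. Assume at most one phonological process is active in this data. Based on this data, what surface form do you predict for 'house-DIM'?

'star' shows [b] ~ [v] at the end of the stem ([ʒiluʒib] vs [ʒiluʒive]).
But 'tree' keeps [v] in both environments ([ʒomoniv], [ʒomonive]), so there is no rule changing /v/ to [b] in isolation.
Therefore /b/ is basic and [v] is derived by intervocalic spirantization (voiced stops become fricatives between vowels).
From [ʒɔŋunɔb] the stem 'house' is /ʒɔŋunɔb/; between vowels this yields [ʒɔŋunɔve].

[ʒɔŋunɔve]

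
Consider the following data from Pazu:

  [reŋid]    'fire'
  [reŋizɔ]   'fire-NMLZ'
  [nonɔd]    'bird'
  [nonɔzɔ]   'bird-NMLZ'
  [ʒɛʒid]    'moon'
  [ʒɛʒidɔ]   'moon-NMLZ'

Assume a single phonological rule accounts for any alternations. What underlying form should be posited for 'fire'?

In [reŋid] and [reŋizɔ] the final segment of 'fire' alternates: [d] ~ [z].
The stem 'moon' ([ʒɛʒid], [ʒɛʒidɔ]) shows [d] unchanged in both environments, so [d] cannot be basic with [z] derived before the NMLZ suffix.
The underlying segment must be /z/; voiced fricatives become stops word-finally, yielding [d] there.

/reŋiz/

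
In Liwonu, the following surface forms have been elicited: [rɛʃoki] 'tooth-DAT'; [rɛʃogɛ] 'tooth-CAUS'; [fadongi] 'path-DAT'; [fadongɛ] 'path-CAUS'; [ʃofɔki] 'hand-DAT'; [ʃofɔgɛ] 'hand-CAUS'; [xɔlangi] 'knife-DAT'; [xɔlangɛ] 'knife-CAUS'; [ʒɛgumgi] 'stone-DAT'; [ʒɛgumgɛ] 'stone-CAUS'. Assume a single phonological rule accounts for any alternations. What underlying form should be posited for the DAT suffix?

/-ki/

The DAT suffix surfaces as [-gi] and [-ki], depending on the final segment of the stem.
By contrast the CAUS suffix keeps its initial [g] throughout — that segment must be underlying.
So the underlying form is /-ki/, and voiceless stops become voiced after a nasal.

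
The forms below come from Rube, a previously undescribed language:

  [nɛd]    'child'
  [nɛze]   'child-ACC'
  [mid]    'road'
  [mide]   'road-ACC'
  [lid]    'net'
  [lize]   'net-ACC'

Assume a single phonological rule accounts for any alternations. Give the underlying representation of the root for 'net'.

/liz/

In [lid] and [lize] the final segment of 'net' alternates: [d] ~ [z].
If /d/ were underlying and a rule turned it into [z] before the ACC suffix, 'road' would also alternate; but it has [d] in both [mid] and [mide].
So /z/ is underlying, and a rule of word-final hardening — voiced fricatives become stops word-finally — gives [d].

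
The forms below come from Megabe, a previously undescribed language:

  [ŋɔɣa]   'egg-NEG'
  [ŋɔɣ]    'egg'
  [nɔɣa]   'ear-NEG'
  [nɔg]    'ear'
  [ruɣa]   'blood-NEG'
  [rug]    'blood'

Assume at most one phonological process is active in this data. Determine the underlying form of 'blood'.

/rug/

The root 'blood' surfaces as [ruɣa] and [rug], with a stem-final [ɣ] ~ [g] alternation.
Compare 'egg', with invariant [ɣ] in [ŋɔɣa] and [ŋɔɣ]: an analysis with underlying /ɣ/ and a rule producing [g] in isolation would wrongly predict alternation here too.
So /g/ is underlying, and a rule of intervocalic spirantization — voiced stops become fricatives between vowels — gives [ɣ].
Hence 'blood' is /rug/ underlyingly.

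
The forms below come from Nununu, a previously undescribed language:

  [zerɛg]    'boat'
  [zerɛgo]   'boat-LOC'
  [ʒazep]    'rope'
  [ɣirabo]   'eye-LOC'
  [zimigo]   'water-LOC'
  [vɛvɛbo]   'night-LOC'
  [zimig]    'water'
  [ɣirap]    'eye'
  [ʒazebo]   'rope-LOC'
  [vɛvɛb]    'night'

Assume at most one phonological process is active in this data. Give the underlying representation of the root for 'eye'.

In [ɣirabo] and [ɣirap] the final segment of 'eye' alternates: [b] ~ [p].
But 'night' keeps [b] in both environments ([vɛvɛbo], [vɛvɛb]), so there is no rule changing /b/ to [p] in isolation.
Therefore /p/ is basic and [b] is derived by intervocalic voicing (voiceless stops become voiced between vowels).

/ɣirap/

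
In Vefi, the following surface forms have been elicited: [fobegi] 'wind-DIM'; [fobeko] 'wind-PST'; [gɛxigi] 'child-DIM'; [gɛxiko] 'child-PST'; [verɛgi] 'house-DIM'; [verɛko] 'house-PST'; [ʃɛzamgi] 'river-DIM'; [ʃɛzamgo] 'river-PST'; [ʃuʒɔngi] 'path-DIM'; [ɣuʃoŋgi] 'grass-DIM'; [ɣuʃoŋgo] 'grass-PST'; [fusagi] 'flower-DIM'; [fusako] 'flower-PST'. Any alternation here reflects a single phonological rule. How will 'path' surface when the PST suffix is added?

[ʃuʒɔngo]

The PST suffix surfaces as [-go] and [-ko], depending on the final segment of the stem.
By contrast the DIM suffix keeps its initial [g] throughout — that segment must be underlying.
So the underlying form is /-ko/, and voiceless stops become voiced after a nasal.
After 'path', which ends in a nasal, the suffix surfaces as [-go], giving [ʃuʒɔngo].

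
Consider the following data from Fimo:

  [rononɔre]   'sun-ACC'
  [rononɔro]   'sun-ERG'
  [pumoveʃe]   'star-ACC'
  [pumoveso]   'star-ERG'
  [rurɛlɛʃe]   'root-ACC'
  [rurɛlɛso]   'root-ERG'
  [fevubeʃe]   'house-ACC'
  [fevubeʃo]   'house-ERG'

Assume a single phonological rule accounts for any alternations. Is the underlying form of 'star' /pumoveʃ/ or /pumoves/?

'star' shows [ʃ] ~ [s] at the end of the stem ([pumoveʃe] vs [pumoveso]).
The stem 'house' ([fevubeʃe], [fevubeʃo]) shows [ʃ] unchanged in both environments, so [ʃ] cannot be basic with [s] derived before the ERG suffix.
So /s/ is underlying, and a rule of palatalization before a front vowel — /s/ becomes palato-alveolar [ʃ] before a front vowel — gives [ʃ].

/pumoves/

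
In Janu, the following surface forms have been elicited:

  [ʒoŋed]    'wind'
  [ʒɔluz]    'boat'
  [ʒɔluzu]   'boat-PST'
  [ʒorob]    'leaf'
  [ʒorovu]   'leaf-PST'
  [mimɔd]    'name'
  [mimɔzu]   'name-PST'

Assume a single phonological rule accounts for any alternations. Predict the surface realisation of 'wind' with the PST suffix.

In [mimɔd] and [mimɔzu] the final segment of 'name' alternates: [d] ~ [z].
The stem 'boat' ([ʒɔluz], [ʒɔluzu]) shows [z] unchanged in both environments, so [z] cannot be basic with [d] derived in isolation.
The underlying segment must be /d/; voiced stops become fricatives between vowels, yielding [z] there.
The one attested form of 'wind', [ʒoŋed], shows underlying /ʒoŋed/. Applying the same rule between vowels gives [ʒoŋezu].

[ʒoŋezu]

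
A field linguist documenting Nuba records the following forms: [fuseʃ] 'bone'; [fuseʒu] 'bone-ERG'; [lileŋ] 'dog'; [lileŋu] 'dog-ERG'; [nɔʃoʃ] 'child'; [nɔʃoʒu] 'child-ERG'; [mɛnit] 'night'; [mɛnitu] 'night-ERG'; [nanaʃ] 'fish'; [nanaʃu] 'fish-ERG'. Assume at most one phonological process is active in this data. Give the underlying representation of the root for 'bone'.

/fuseʒ/

The stem for 'bone' ends in [ʃ] in [fuseʃ] but [ʒ] in [fuseʒu].
But 'fish' keeps [ʃ] in both environments ([nanaʃ], [nanaʃu]), so there is no rule changing /ʃ/ to [ʒ] before the ERG suffix.
The underlying segment must be /ʒ/; voiced obstruents become voiceless word-finally, yielding [ʃ] there.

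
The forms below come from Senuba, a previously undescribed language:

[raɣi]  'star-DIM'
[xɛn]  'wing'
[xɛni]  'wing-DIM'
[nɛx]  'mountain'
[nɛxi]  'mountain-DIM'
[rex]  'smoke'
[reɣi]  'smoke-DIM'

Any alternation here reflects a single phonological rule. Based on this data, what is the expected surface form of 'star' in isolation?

'smoke' shows [x] ~ [ɣ] at the end of the stem ([rex] vs [reɣi]).
Compare 'mountain', with invariant [x] in [nɛx] and [nɛxi]: an analysis with underlying /x/ and a rule producing [ɣ] before the DIM suffix would wrongly predict alternation here too.
Therefore /ɣ/ is basic and [x] is derived by word-final obstruent devoicing (voiced obstruents become voiceless word-finally).
The one attested form of 'star', [raɣi], shows underlying /raɣ/. Applying the same rule word-finally gives [rax].

[rax]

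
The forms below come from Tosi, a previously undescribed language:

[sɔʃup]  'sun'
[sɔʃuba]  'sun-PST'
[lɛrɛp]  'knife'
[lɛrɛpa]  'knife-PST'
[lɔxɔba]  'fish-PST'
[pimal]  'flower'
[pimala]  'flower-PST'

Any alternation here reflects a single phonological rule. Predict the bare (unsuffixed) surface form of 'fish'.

[lɔxɔp]

In [sɔʃup] and [sɔʃuba] the final segment of 'sun' alternates: [p] ~ [b].
Compare 'knife', with invariant [p] in [lɛrɛp] and [lɛrɛpa]: an analysis with underlying /p/ and a rule producing [b] before the PST suffix would wrongly predict alternation here too.
So /b/ is underlying, and a rule of word-final obstruent devoicing — voiced obstruents become voiceless word-finally — gives [p].
The one attested form of 'fish', [lɔxɔba], shows underlying /lɔxɔb/. Applying the same rule word-finally gives [lɔxɔp].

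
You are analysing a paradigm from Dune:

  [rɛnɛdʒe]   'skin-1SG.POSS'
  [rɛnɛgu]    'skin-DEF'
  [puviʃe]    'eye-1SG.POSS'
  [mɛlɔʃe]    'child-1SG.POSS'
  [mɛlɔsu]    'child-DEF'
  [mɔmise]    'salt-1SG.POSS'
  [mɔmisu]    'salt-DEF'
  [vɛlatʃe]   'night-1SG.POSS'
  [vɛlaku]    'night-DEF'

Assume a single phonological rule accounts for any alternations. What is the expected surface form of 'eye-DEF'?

The stem for 'child' ends in [ʃ] in [mɛlɔʃe] but [s] in [mɛlɔsu].
Compare 'salt', with invariant [s] in [mɔmise] and [mɔmisu]: an analysis with underlying /s/ and a rule producing [ʃ] before the 1SG.POSS suffix would wrongly predict alternation here too.
The alternation reflects depalatalization: palato-alveolar /tʃ/, /dʒ/ and /ʃ/ become [k], [g] and [s] when no front vowel follows. /ʃ/ is underlying.
The one attested form of 'eye', [puviʃe], shows underlying /puviʃ/. Applying the same rule when no front vowel follows gives [puvisu].

[puvisu]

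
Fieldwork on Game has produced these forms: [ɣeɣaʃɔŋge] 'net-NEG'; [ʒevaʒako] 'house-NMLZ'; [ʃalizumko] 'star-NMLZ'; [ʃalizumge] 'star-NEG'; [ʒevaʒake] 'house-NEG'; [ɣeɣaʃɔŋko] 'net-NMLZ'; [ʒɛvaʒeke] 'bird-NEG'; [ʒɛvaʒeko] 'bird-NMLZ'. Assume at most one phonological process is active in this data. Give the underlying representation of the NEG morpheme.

/-ge/

The NEG suffix surfaces as [-ge] and [-ke], depending on the final segment of the stem.
The NMLZ suffix, which begins with [k], is invariant after every stem; so [k] is not altered by any rule here.
The NEG suffix is therefore /-ge/ underlyingly, with post-vocalic devoicing: voiced stops become voiceless after a vowel.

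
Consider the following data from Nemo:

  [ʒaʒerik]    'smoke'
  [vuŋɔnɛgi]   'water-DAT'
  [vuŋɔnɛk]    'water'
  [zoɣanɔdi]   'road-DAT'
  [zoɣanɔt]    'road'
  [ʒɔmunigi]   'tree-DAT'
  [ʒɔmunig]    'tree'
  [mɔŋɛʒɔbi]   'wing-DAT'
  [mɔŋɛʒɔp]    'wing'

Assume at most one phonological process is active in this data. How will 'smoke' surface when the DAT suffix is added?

The root 'water' surfaces as [vuŋɔnɛgi] and [vuŋɔnɛk], with a stem-final [g] ~ [k] alternation.
If /g/ were underlying and a rule turned it into [k] in isolation, 'tree' would also alternate; but it has [g] in both [ʒɔmunigi] and [ʒɔmunig].
The underlying segment must be /k/; voiceless stops become voiced between vowels, yielding [g] there.
From [ʒaʒerik] the stem 'smoke' is /ʒaʒerik/; between vowels this yields [ʒaʒerigi].

[ʒaʒerigi]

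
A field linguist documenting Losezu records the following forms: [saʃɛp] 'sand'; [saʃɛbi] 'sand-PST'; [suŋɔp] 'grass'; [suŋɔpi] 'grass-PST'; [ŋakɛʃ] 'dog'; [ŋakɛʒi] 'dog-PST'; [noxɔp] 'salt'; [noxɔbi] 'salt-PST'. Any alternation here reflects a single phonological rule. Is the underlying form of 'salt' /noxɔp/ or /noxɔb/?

/noxɔb/

'salt' shows [p] ~ [b] at the end of the stem ([noxɔp] vs [noxɔbi]).
But 'grass' keeps [p] in both environments ([suŋɔp], [suŋɔpi]), so there is no rule changing /p/ to [b] before the PST suffix.
So /b/ is underlying, and a rule of word-final obstruent devoicing — voiced obstruents become voiceless word-finally — gives [p].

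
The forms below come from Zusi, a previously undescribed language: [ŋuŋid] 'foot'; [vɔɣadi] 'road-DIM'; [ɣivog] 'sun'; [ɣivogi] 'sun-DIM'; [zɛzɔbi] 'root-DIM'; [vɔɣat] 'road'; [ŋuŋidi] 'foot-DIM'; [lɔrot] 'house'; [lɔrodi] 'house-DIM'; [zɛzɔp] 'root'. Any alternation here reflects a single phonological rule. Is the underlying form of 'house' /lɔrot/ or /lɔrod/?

The stem for 'house' ends in [d] in [lɔrodi] but [t] in [lɔrot].
If /d/ were underlying and a rule turned it into [t] in isolation, 'foot' would also alternate; but it has [d] in both [ŋuŋidi] and [ŋuŋid].
The alternation reflects intervocalic voicing: voiceless stops become voiced between vowels. /t/ is underlying.

/lɔrot/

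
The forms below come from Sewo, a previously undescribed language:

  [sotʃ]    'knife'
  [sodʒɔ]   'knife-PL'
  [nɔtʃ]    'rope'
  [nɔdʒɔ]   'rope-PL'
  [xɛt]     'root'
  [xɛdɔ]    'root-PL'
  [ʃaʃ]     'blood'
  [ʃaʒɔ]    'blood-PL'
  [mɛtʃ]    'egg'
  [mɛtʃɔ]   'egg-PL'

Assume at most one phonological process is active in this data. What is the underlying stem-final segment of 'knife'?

In [sotʃ] and [sodʒɔ] the final segment of 'knife' alternates: [tʃ] ~ [dʒ].
The stem 'egg' ([mɛtʃ], [mɛtʃɔ]) shows [tʃ] unchanged in both environments, so [tʃ] cannot be basic with [dʒ] derived before the PL suffix.
Therefore /dʒ/ is basic and [tʃ] is derived by word-final obstruent devoicing (voiced obstruents become voiceless word-finally).

/dʒ/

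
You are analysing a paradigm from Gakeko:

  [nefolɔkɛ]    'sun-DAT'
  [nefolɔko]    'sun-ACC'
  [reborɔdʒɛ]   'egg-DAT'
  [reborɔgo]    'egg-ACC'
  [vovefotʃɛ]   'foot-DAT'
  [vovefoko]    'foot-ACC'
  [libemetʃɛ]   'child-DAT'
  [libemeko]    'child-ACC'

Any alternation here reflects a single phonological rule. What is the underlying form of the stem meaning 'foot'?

/vovefotʃ/

In [vovefotʃɛ] and [vovefoko] the final segment of 'foot' alternates: [tʃ] ~ [k].
Compare 'sun', with invariant [k] in [nefolɔkɛ] and [nefolɔko]: an analysis with underlying /k/ and a rule producing [tʃ] before the DAT suffix would wrongly predict alternation here too.
Therefore /tʃ/ is basic and [k] is derived by depalatalization (palato-alveolar /tʃ/ and /dʒ/ become [k] and [g] when no front vowel follows).
Hence 'foot' is /vovefotʃ/ underlyingly.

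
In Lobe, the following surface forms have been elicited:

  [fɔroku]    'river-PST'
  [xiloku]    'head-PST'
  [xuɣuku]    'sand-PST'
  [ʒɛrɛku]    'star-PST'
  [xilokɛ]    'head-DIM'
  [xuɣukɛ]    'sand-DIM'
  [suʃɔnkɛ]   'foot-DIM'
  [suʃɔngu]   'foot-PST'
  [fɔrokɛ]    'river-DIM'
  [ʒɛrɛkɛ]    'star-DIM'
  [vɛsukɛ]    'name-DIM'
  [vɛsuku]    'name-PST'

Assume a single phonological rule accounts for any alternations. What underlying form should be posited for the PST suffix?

/-gu/

The PST suffix surfaces as [-gu] and [-ku], depending on the final segment of the stem.
The DIM suffix, which begins with [k], is invariant after every stem; so [k] is not altered by any rule here.
The PST suffix is therefore /-gu/ underlyingly, with post-vocalic devoicing: voiced stops become voiceless after a vowel.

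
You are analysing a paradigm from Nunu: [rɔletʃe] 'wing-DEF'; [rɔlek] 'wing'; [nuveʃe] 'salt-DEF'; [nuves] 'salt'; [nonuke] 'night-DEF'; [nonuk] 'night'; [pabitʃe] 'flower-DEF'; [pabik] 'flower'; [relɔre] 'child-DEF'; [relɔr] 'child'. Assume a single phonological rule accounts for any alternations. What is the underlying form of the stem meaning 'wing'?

'wing' shows [tʃ] ~ [k] at the end of the stem ([rɔletʃe] vs [rɔlek]).
If /k/ were underlying and a rule turned it into [tʃ] before the DEF suffix, 'night' would also alternate; but it has [k] in both [nonuke] and [nonuk].
So /tʃ/ is underlying, and a rule of depalatalization — palato-alveolar /tʃ/ and /ʃ/ become [k] and [s] when no front vowel follows — gives [k].
Hence 'wing' is /rɔletʃ/ underlyingly.

/rɔletʃ/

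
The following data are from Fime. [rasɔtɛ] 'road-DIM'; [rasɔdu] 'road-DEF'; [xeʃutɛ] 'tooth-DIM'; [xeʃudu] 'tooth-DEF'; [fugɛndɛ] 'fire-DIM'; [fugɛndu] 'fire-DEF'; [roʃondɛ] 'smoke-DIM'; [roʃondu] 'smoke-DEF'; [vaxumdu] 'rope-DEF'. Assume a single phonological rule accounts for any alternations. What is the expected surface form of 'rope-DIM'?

The DIM morpheme has two allomorphs, [-dɛ] and [-tɛ].
The DEF suffix, which begins with [d], is invariant after every stem; so [d] is not altered by any rule here.
So the underlying form is /-tɛ/, and voiceless stops become voiced after a nasal.
After 'rope', which ends in a nasal, the suffix surfaces as [-dɛ], giving [vaxumdɛ].

[vaxumdɛ]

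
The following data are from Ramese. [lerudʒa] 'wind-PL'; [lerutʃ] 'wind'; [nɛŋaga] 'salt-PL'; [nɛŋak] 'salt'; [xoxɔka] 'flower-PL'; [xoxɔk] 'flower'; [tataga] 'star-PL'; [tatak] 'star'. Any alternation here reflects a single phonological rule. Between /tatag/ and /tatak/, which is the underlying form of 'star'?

The root 'star' surfaces as [tataga] and [tatak], with a stem-final [g] ~ [k] alternation.
The stem 'flower' ([xoxɔka], [xoxɔk]) shows [k] unchanged in both environments, so [k] cannot be basic with [g] derived before the PL suffix.
Therefore /g/ is basic and [k] is derived by word-final obstruent devoicing (voiced obstruents become voiceless word-finally).

/tatag/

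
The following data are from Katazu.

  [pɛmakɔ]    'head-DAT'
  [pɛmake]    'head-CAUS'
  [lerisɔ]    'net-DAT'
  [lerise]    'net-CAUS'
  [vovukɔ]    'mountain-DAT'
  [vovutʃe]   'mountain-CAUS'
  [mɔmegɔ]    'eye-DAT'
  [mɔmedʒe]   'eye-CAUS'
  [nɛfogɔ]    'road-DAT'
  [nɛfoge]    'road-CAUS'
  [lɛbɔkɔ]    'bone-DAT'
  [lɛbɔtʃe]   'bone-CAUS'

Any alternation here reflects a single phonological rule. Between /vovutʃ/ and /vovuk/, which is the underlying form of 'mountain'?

/vovutʃ/

In [vovukɔ] and [vovutʃe] the final segment of 'mountain' alternates: [k] ~ [tʃ].
The stem 'head' ([pɛmakɔ], [pɛmake]) shows [k] unchanged in both environments, so [k] cannot be basic with [tʃ] derived before the CAUS suffix.
So /tʃ/ is underlying, and a rule of depalatalization — palato-alveolar /tʃ/ and /dʒ/ become [k] and [g] when no front vowel follows — gives [k].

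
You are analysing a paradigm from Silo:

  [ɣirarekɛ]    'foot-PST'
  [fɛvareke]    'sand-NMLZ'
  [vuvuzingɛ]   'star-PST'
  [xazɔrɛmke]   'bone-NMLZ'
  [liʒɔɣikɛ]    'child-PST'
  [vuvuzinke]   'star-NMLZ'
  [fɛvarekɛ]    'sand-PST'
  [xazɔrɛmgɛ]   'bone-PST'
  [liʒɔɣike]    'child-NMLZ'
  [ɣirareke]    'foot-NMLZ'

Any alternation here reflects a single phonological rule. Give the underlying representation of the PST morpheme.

The PST suffix surfaces as [-gɛ] and [-kɛ], depending on the final segment of the stem.
By contrast the NMLZ suffix keeps its initial [k] throughout — that segment must be underlying.
The PST suffix is therefore /-gɛ/ underlyingly, with post-vocalic devoicing: voiced stops become voiceless after a vowel.

/-gɛ/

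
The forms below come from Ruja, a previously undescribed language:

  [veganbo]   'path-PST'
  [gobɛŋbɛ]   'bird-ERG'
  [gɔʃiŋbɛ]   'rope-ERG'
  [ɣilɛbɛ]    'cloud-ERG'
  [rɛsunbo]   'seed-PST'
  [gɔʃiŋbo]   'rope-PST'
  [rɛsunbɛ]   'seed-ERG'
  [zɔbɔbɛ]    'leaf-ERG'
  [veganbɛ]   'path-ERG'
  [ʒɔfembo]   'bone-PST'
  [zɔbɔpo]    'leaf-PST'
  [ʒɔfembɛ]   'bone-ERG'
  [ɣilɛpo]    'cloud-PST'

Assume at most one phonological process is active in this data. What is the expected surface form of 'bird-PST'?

The PST morpheme has two allomorphs, [-bo] and [-po].
By contrast the ERG suffix keeps its initial [b] throughout — that segment must be underlying.
So the underlying form is /-po/, and voiceless stops become voiced after a nasal.
After 'bird', which ends in a nasal, the suffix surfaces as [-bo], giving [gobɛŋbo].

[gobɛŋbo]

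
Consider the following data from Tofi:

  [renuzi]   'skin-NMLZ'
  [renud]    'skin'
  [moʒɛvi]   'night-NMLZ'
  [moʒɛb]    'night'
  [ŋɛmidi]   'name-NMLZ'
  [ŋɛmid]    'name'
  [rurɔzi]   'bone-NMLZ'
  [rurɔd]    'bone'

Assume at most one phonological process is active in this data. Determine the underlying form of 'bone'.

/rurɔz/

The root 'bone' surfaces as [rurɔzi] and [rurɔd], with a stem-final [z] ~ [d] alternation.
The stem 'name' ([ŋɛmidi], [ŋɛmid]) shows [d] unchanged in both environments, so [d] cannot be basic with [z] derived before the NMLZ suffix.
The alternation reflects word-final hardening: voiced fricatives become stops word-finally. /z/ is underlying.
The underlying form of 'bone' is therefore /rurɔz/.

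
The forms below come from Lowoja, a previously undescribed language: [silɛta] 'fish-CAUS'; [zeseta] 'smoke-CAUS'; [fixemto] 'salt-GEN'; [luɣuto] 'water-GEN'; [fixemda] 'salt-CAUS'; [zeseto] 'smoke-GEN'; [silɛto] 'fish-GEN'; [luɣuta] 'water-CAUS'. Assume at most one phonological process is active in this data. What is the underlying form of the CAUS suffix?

/-da/

The CAUS suffix surfaces as [-da] and [-ta], depending on the final segment of the stem.
By contrast the GEN suffix keeps its initial [t] throughout — that segment must be underlying.
So the underlying form is /-da/, and voiced stops become voiceless after a vowel.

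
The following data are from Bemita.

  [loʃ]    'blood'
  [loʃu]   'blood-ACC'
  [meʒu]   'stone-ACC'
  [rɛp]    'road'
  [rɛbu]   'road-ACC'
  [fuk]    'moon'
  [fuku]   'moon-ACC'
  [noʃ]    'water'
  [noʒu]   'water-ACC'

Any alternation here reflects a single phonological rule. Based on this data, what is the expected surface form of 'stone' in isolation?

[meʃ]

'water' shows [ʃ] ~ [ʒ] at the end of the stem ([noʃ] vs [noʒu]).
But 'blood' keeps [ʃ] in both environments ([loʃ], [loʃu]), so there is no rule changing /ʃ/ to [ʒ] before the ACC suffix.
The alternation reflects word-final obstruent devoicing: voiced obstruents become voiceless word-finally. /ʒ/ is underlying.
From [meʒu] the stem 'stone' is /meʒ/; word-finally this yields [meʃ].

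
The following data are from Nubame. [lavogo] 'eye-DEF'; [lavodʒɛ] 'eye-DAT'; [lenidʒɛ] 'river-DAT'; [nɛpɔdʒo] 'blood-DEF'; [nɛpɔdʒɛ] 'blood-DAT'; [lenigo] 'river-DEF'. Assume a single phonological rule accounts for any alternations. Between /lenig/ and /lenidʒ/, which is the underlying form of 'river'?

'river' shows [dʒ] ~ [g] at the end of the stem ([lenidʒɛ] vs [lenigo]).
The stem 'blood' ([nɛpɔdʒɛ], [nɛpɔdʒo]) shows [dʒ] unchanged in both environments, so [dʒ] cannot be basic with [g] derived before the DEF suffix.
The alternation reflects palatalization before a front vowel: /g/ becomes palato-alveolar [dʒ] before a front vowel. /g/ is underlying.

/lenig/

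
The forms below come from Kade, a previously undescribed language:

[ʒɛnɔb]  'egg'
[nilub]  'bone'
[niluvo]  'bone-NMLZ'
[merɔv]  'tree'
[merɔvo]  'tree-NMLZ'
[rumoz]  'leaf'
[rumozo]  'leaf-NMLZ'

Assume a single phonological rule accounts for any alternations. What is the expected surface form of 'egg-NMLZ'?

The stem for 'bone' ends in [b] in [nilub] but [v] in [niluvo].
Compare 'tree', with invariant [v] in [merɔv] and [merɔvo]: an analysis with underlying /v/ and a rule producing [b] in isolation would wrongly predict alternation here too.
So /b/ is underlying, and a rule of intervocalic spirantization — voiced stops become fricatives between vowels — gives [v].
From [ʒɛnɔb] the stem 'egg' is /ʒɛnɔb/; between vowels this yields [ʒɛnɔvo].

[ʒɛnɔvo]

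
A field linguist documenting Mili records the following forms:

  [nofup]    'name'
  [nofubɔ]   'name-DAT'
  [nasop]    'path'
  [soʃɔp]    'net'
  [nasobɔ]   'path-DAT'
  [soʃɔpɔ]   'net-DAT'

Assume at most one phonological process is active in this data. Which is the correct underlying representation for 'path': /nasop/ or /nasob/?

The root 'path' surfaces as [nasobɔ] and [nasop], with a stem-final [b] ~ [p] alternation.
Compare 'net', with invariant [p] in [soʃɔpɔ] and [soʃɔp]: an analysis with underlying /p/ and a rule producing [b] before the DAT suffix would wrongly predict alternation here too.
The underlying segment must be /b/; voiced obstruents become voiceless word-finally, yielding [p] there.

/nasob/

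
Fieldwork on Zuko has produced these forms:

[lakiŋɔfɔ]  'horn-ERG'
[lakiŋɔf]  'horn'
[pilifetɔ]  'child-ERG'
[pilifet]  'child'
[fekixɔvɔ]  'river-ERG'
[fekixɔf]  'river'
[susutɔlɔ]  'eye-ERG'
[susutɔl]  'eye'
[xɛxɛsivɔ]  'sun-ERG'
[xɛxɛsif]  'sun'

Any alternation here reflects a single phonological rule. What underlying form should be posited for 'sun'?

The root 'sun' surfaces as [xɛxɛsivɔ] and [xɛxɛsif], with a stem-final [v] ~ [f] alternation.
The stem 'horn' ([lakiŋɔfɔ], [lakiŋɔf]) shows [f] unchanged in both environments, so [f] cannot be basic with [v] derived before the ERG suffix.
The underlying segment must be /v/; voiced obstruents become voiceless word-finally, yielding [f] there.

/xɛxɛsiv/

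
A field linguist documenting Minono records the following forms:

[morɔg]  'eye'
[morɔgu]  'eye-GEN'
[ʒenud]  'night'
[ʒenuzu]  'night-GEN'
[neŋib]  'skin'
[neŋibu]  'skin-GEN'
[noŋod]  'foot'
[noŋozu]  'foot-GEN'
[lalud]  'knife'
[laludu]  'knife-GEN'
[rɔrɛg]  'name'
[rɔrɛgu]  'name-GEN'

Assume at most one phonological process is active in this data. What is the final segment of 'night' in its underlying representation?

'night' shows [d] ~ [z] at the end of the stem ([ʒenud] vs [ʒenuzu]).
But 'knife' keeps [d] in both environments ([lalud], [laludu]), so there is no rule changing /d/ to [z] before the GEN suffix.
Therefore /z/ is basic and [d] is derived by word-final hardening (voiced fricatives become stops word-finally).

/z/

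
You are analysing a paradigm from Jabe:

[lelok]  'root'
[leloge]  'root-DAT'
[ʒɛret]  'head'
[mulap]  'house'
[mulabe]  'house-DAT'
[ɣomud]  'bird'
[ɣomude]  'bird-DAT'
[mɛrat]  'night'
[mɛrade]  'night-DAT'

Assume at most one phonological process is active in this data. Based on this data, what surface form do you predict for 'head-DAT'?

The stem for 'night' ends in [t] in [mɛrat] but [d] in [mɛrade].
The stem 'bird' ([ɣomud], [ɣomude]) shows [d] unchanged in both environments, so [d] cannot be basic with [t] derived in isolation.
The alternation reflects intervocalic voicing: voiceless stops become voiced between vowels. /t/ is underlying.
The one attested form of 'head', [ʒɛret], shows underlying /ʒɛret/. Applying the same rule between vowels gives [ʒɛrede].

[ʒɛrede]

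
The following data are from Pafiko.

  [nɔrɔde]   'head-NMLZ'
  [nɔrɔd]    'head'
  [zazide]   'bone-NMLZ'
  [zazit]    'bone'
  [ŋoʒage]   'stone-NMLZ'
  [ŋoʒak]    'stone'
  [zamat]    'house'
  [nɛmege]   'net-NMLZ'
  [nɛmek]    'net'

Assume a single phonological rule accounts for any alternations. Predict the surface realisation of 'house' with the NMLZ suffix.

[zamade]

The root 'bone' surfaces as [zazide] and [zazit], with a stem-final [d] ~ [t] alternation.
If /d/ were underlying and a rule turned it into [t] in isolation, 'head' would also alternate; but it has [d] in both [nɔrɔde] and [nɔrɔd].
So /t/ is underlying, and a rule of intervocalic voicing — voiceless stops become voiced between vowels — gives [d].
From [zamat] the stem 'house' is /zamat/; between vowels this yields [zamade].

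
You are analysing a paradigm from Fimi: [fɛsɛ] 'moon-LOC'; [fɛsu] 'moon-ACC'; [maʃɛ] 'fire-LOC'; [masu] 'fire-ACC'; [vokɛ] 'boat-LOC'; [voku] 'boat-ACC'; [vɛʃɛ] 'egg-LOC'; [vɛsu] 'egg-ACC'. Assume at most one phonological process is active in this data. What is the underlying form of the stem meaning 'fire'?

/maʃ/

In [maʃɛ] and [masu] the final segment of 'fire' alternates: [ʃ] ~ [s].
If /s/ were underlying and a rule turned it into [ʃ] before the LOC suffix, 'moon' would also alternate; but it has [s] in both [fɛsɛ] and [fɛsu].
Therefore /ʃ/ is basic and [s] is derived by depalatalization (palato-alveolar /ʃ/ becomes [s] when no front vowel follows).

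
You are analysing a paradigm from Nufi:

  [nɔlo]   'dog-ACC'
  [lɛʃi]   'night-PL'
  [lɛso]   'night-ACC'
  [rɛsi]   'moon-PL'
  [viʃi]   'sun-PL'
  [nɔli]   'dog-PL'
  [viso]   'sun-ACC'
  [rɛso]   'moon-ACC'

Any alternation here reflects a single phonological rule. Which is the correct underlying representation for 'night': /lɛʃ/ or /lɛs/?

/lɛʃ/

The stem for 'night' ends in [s] in [lɛso] but [ʃ] in [lɛʃi].
The stem 'moon' ([rɛso], [rɛsi]) shows [s] unchanged in both environments, so [s] cannot be basic with [ʃ] derived before the PL suffix.
So /ʃ/ is underlying, and a rule of depalatalization — palato-alveolar /ʃ/ becomes [s] when no front vowel follows — gives [s].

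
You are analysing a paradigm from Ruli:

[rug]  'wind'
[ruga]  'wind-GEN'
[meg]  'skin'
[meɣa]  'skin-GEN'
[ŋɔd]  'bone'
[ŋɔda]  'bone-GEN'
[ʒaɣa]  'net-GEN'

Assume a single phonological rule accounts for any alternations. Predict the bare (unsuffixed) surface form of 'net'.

In [meg] and [meɣa] the final segment of 'skin' alternates: [g] ~ [ɣ].
But 'wind' keeps [g] in both environments ([rug], [ruga]), so there is no rule changing /g/ to [ɣ] before the GEN suffix.
The alternation reflects word-final hardening: voiced fricatives become stops word-finally. /ɣ/ is underlying.
The one attested form of 'net', [ʒaɣa], shows underlying /ʒaɣ/. Applying the same rule word-finally gives [ʒag].

[ʒag]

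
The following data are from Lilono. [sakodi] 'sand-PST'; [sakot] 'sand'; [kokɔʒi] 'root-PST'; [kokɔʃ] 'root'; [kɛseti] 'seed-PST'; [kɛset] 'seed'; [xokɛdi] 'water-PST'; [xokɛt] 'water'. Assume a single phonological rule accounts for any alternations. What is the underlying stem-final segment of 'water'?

/d/

'water' shows [d] ~ [t] at the end of the stem ([xokɛdi] vs [xokɛt]).
The stem 'seed' ([kɛseti], [kɛset]) shows [t] unchanged in both environments, so [t] cannot be basic with [d] derived before the PST suffix.
Therefore /d/ is basic and [t] is derived by word-final obstruent devoicing (voiced obstruents become voiceless word-finally).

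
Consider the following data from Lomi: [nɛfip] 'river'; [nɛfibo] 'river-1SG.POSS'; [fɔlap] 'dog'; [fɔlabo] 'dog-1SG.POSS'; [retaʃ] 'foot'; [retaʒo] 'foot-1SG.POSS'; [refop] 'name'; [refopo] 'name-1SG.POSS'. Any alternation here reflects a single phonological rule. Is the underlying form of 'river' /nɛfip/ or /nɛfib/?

/nɛfib/

In [nɛfip] and [nɛfibo] the final segment of 'river' alternates: [p] ~ [b].
But 'name' keeps [p] in both environments ([refop], [refopo]), so there is no rule changing /p/ to [b] before the 1SG.POSS suffix.
The alternation reflects word-final obstruent devoicing: voiced obstruents become voiceless word-finally. /b/ is underlying.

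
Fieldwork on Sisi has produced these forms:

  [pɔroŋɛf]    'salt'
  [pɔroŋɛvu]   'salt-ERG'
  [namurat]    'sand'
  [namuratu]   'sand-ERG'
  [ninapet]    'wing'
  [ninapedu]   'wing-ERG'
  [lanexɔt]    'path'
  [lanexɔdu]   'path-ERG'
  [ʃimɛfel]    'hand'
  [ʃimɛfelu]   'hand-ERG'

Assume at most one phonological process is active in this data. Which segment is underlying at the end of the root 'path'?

/d/

In [lanexɔt] and [lanexɔdu] the final segment of 'path' alternates: [t] ~ [d].
If /t/ were underlying and a rule turned it into [d] before the ERG suffix, 'sand' would also alternate; but it has [t] in both [namurat] and [namuratu].
So /d/ is underlying, and a rule of word-final obstruent devoicing — voiced obstruents become voiceless word-finally — gives [t].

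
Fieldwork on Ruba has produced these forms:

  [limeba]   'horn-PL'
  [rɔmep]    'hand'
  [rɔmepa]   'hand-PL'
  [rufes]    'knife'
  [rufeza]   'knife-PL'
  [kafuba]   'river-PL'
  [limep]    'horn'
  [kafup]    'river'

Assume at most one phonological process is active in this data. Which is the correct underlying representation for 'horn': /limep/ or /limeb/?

/limeb/

The stem for 'horn' ends in [b] in [limeba] but [p] in [limep].
The stem 'hand' ([rɔmepa], [rɔmep]) shows [p] unchanged in both environments, so [p] cannot be basic with [b] derived before the PL suffix.
So /b/ is underlying, and a rule of word-final obstruent devoicing — voiced obstruents become voiceless word-finally — gives [p].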